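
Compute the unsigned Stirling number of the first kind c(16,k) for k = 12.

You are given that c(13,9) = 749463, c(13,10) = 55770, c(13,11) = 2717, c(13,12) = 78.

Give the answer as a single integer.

4899622

r14: T_14,10=13×55770+749463=1474473; T_14,11=13×2717+55770=91091; T_14,12=13×78+2717=3731
r15: T_15,11=14×91091+1474473=2749747; T_15,12=14×3731+91091=143325
r16: T_16,12=15×143325+2749747=4899622
Read c(16,12) = 4899622.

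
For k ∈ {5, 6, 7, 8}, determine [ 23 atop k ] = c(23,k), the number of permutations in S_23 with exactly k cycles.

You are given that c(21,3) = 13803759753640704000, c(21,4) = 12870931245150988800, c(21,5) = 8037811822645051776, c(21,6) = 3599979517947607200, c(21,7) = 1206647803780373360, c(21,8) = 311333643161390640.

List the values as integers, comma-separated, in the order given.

4280722865357147142912, 2021687376910682741568, 720308216440924653696, 199321978221066137360

r22: T_22,4=21×12870931245150988800+13803759753640704000=284093315901811468800; T_22,5=21×8037811822645051776+12870931245150988800=181664979520697076096; T_22,6=21×3599979517947607200+8037811822645051776=83637381699544802976; T_22,7=21×1206647803780373360+3599979517947607200=28939583397335447760; T_22,8=21×311333643161390640+1206647803780373360=7744654310169576800
r23: T_23,5=22×181664979520697076096+284093315901811468800=4280722865357147142912; T_23,6=22×83637381699544802976+181664979520697076096=2021687376910682741568; T_23,7=22×28939583397335447760+83637381699544802976=720308216440924653696; T_23,8=22×7744654310169576800+28939583397335447760=199321978221066137360
Read c(23,5) = 4280722865357147142912, c(23,6) = 2021687376910682741568, c(23,7) = 720308216440924653696, c(23,8) = 199321978221066137360.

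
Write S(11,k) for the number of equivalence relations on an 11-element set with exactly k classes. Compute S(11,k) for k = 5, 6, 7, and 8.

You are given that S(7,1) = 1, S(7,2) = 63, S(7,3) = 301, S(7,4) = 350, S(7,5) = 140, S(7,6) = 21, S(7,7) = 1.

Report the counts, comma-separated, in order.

246730, 179487, 63987, 11880

[8] T[8,2]:2*63+1=127 · T[8,3]:3*301+63=966 · T[8,4]:4*350+301=1701 · T[8,5]:5*140+350=1050 · T[8,6]:6*21+140=266 · T[8,7]:7*1+21=28 · T[8,8]:8*0+1=1
[9] T[9,3]:3*966+127=3025 · T[9,4]:4*1701+966=7770 · T[9,5]:5*1050+1701=6951 · T[9,6]:6*266+1050=2646 · T[9,7]:7*28+266=462 · T[9,8]:8*1+28=36
[10] T[10,4]:4*7770+3025=34105 · T[10,5]:5*6951+7770=42525 · T[10,6]:6*2646+6951=22827 · T[10,7]:7*462+2646=5880 · T[10,8]:8*36+462=750
[11] T[11,5]:5*42525+34105=246730 · T[11,6]:6*22827+42525=179487 · T[11,7]:7*5880+22827=63987 · T[11,8]:8*750+5880=11880
Read S(11,5) = 246730, S(11,6) = 179487, S(11,7) = 63987, S(11,8) = 11880.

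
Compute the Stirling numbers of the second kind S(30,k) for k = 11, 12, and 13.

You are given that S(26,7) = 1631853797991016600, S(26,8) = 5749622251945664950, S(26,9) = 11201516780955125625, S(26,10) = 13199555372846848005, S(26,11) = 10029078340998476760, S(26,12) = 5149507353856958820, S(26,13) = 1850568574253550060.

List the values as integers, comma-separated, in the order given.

@27  (27,8):5749622251945664950·8+1631853797991016600→47628831813556336200, (27,9):11201516780955125625·9+5749622251945664950→106563273280541795575, (27,10):13199555372846848005·10+11201516780955125625→143197070509423605675, (27,11):10029078340998476760·11+13199555372846848005→123519417123830092365, (27,12):5149507353856958820·12+10029078340998476760→71823166587281982600, (27,13):1850568574253550060·13+5149507353856958820→29206898819153109600
@28  (28,9):106563273280541795575·9+47628831813556336200→1006698291338432496375, (28,10):143197070509423605675·10+106563273280541795575→1538533978374777852325, (28,11):123519417123830092365·11+143197070509423605675→1501910658871554621690, (28,12):71823166587281982600·12+123519417123830092365→985397416171213883565, (28,13):29206898819153109600·13+71823166587281982600→451512851236272407400
@29  (29,10):1538533978374777852325·10+1006698291338432496375→16392038075086211019625, (29,11):1501910658871554621690·11+1538533978374777852325→18059551225961878690915, (29,12):985397416171213883565·12+1501910658871554621690→13326679652926121224470, (29,13):451512851236272407400·13+985397416171213883565→6855064482242755179765
@30  (30,11):18059551225961878690915·11+16392038075086211019625→215047101560666876619690, (30,12):13326679652926121224470·12+18059551225961878690915→177979707061075333384555, (30,13):6855064482242755179765·13+13326679652926121224470→102442517922081938561415
Read S(30,11) = 215047101560666876619690, S(30,12) = 177979707061075333384555, S(30,13) = 102442517922081938561415.

215047101560666876619690, 177979707061075333384555, 102442517922081938561415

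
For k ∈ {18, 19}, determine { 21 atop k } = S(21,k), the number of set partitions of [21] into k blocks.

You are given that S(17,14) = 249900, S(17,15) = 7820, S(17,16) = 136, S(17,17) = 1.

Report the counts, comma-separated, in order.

i=18: T(18,15)=249900+15·7820=367200 | T(18,16)=7820+16·136=9996 | T(18,17)=136+17·1=153 | T(18,18)=1+18·0=1
i=19: T(19,16)=367200+16·9996=527136 | T(19,17)=9996+17·153=12597 | T(19,18)=153+18·1=171 | T(19,19)=1+19·0=1
i=20: T(20,17)=527136+17·12597=741285 | T(20,18)=12597+18·171=15675 | T(20,19)=171+19·1=190
i=21: T(21,18)=741285+18·15675=1023435 | T(21,19)=15675+19·190=19285
Read S(21,18) = 1023435, S(21,19) = 19285.

1023435, 19285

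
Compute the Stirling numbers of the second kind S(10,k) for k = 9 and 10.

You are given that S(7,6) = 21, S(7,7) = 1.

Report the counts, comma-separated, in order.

45, 1

[8] T[8,7]:7*1+21=28 · T[8,8]:8*0+1=1
[9] T[9,8]:8*1+28=36 · T[9,9]:9*0+1=1
[10] T[10,9]:9*1+36=45 · T[10,10]:10*0+1=1
Read S(10,9) = 45, S(10,10) = 1.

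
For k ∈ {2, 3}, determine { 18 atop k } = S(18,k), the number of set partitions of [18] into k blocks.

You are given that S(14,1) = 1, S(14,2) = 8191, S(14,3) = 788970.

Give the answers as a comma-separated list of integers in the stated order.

131071, 64439010

row 15: T[15][1]=1·1+0=1  T[15][2]=2·8191+1=16383  T[15][3]=3·788970+8191=2375101
row 16: T[16][1]=1·1+0=1  T[16][2]=2·16383+1=32767  T[16][3]=3·2375101+16383=7141686
row 17: T[17][1]=1·1+0=1  T[17][2]=2·32767+1=65535  T[17][3]=3·7141686+32767=21457825
row 18: T[18][2]=2·65535+1=131071  T[18][3]=3·21457825+65535=64439010
Read S(18,2) = 131071, S(18,3) = 64439010.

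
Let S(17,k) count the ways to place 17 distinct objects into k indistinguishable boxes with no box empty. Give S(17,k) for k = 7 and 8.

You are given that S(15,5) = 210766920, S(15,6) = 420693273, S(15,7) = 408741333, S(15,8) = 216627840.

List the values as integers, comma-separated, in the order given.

@16  (16,6):420693273·6+210766920→2734926558, (16,7):408741333·7+420693273→3281882604, (16,8):216627840·8+408741333→2141764053
@17  (17,7):3281882604·7+2734926558→25708104786, (17,8):2141764053·8+3281882604→20415995028
Read S(17,7) = 25708104786, S(17,8) = 20415995028.

25708104786, 20415995028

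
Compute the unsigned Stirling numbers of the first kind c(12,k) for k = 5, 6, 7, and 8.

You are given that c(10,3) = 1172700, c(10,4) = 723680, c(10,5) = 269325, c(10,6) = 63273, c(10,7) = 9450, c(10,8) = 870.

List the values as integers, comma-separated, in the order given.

r11: T_11,4=10×723680+1172700=8409500; T_11,5=10×269325+723680=3416930; T_11,6=10×63273+269325=902055; T_11,7=10×9450+63273=157773; T_11,8=10×870+9450=18150
r12: T_12,5=11×3416930+8409500=45995730; T_12,6=11×902055+3416930=13339535; T_12,7=11×157773+902055=2637558; T_12,8=11×18150+157773=357423
Read c(12,5) = 45995730, c(12,6) = 13339535, c(12,7) = 2637558, c(12,8) = 357423.

45995730, 13339535, 2637558, 357423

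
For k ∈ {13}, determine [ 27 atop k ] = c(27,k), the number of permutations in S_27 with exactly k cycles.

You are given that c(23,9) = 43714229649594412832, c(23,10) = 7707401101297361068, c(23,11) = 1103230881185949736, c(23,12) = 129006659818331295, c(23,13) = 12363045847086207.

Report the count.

16778377273555183648050

r24: T_24,10=23×7707401101297361068+43714229649594412832=220984454979433717396; T_24,11=23×1103230881185949736+7707401101297361068=33081711368574204996; T_24,12=23×129006659818331295+1103230881185949736=4070384057007569521; T_24,13=23×12363045847086207+129006659818331295=413356714301314056
r25: T_25,11=24×33081711368574204996+220984454979433717396=1014945527825214637300; T_25,12=24×4070384057007569521+33081711368574204996=130770928736755873500; T_25,13=24×413356714301314056+4070384057007569521=13990945200239106865
r26: T_26,12=25×130770928736755873500+1014945527825214637300=4284218746244111474800; T_26,13=25×13990945200239106865+130770928736755873500=480544558742733545125
r27: T_27,13=26×480544558742733545125+4284218746244111474800=16778377273555183648050
Read c(27,13) = 16778377273555183648050.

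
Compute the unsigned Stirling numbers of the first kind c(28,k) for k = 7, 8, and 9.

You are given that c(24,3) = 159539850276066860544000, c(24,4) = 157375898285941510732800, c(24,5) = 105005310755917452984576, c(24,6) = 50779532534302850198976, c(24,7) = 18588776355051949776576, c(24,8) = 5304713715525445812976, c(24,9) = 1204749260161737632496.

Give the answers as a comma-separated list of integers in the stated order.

11616723683566425573507775872, 3673742549077683082376236224, 936363983558079713086850400

r25: T_25,4=24×157375898285941510732800+159539850276066860544000=3936561409138663118131200; T_25,5=24×105005310755917452984576+157375898285941510732800=2677503356427960382362624; T_25,6=24×50779532534302850198976+105005310755917452984576=1323714091579185857760000; T_25,7=24×18588776355051949776576+50779532534302850198976=496910165055549644836800; T_25,8=24×5304713715525445812976+18588776355051949776576=145901905527662649288000; T_25,9=24×1204749260161737632496+5304713715525445812976=34218695959407148992880
r26: T_26,5=25×2677503356427960382362624+3936561409138663118131200=70874145319837672677196800; T_26,6=25×1323714091579185857760000+2677503356427960382362624=35770355645907606826362624; T_26,7=25×496910165055549644836800+1323714091579185857760000=13746468217967926978680000; T_26,8=25×145901905527662649288000+496910165055549644836800=4144457803247115877036800; T_26,9=25×34218695959407148992880+145901905527662649288000=1001369304512841374110000
r27: T_27,6=26×35770355645907606826362624+70874145319837672677196800=1000903392113435450162625024; T_27,7=26×13746468217967926978680000+35770355645907606826362624=393178529313073708272042624; T_27,8=26×4144457803247115877036800+13746468217967926978680000=121502371102392939781636800; T_27,9=26×1001369304512841374110000+4144457803247115877036800=30180059720580991603896800
r28: T_28,7=27×393178529313073708272042624+1000903392113435450162625024=11616723683566425573507775872; T_28,8=27×121502371102392939781636800+393178529313073708272042624=3673742549077683082376236224; T_28,9=27×30180059720580991603896800+121502371102392939781636800=936363983558079713086850400
Read c(28,7) = 11616723683566425573507775872, c(28,8) = 3673742549077683082376236224, c(28,9) = 936363983558079713086850400.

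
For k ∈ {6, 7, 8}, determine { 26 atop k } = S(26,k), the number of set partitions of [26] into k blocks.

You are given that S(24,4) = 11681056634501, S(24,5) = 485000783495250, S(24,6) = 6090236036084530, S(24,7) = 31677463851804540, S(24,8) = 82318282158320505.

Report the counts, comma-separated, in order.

row 25: T[25][5]=5·485000783495250+11681056634501=2436684974110751  T[25][6]=6·6090236036084530+485000783495250=37026417000002430  T[25][7]=7·31677463851804540+6090236036084530=227832482998716310  T[25][8]=8·82318282158320505+31677463851804540=690223721118368580
row 26: T[26][6]=6·37026417000002430+2436684974110751=224595186974125331  T[26][7]=7·227832482998716310+37026417000002430=1631853797991016600  T[26][8]=8·690223721118368580+227832482998716310=5749622251945664950
Read S(26,6) = 224595186974125331, S(26,7) = 1631853797991016600, S(26,8) = 5749622251945664950.

224595186974125331, 1631853797991016600, 5749622251945664950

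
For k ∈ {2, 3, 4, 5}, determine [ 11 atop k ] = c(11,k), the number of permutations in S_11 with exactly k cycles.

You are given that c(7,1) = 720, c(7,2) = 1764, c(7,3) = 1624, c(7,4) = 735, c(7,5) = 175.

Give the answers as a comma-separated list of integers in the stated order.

row 8: T[8][1]=7·720+0=5040  T[8][2]=7·1764+720=13068  T[8][3]=7·1624+1764=13132  T[8][4]=7·735+1624=6769  T[8][5]=7·175+735=1960
row 9: T[9][1]=8·5040+0=40320  T[9][2]=8·13068+5040=109584  T[9][3]=8·13132+13068=118124  T[9][4]=8·6769+13132=67284  T[9][5]=8·1960+6769=22449
row 10: T[10][1]=9·40320+0=362880  T[10][2]=9·109584+40320=1026576  T[10][3]=9·118124+109584=1172700  T[10][4]=9·67284+118124=723680  T[10][5]=9·22449+67284=269325
row 11: T[11][2]=10·1026576+362880=10628640  T[11][3]=10·1172700+1026576=12753576  T[11][4]=10·723680+1172700=8409500  T[11][5]=10·269325+723680=3416930
Read c(11,2) = 10628640, c(11,3) = 12753576, c(11,4) = 8409500, c(11,5) = 3416930.

10628640, 12753576, 8409500, 3416930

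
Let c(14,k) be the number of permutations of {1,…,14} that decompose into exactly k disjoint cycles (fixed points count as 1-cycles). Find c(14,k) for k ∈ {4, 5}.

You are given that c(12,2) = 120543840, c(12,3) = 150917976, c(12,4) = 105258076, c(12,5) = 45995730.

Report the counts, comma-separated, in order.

20313753096, 9957703756

r13: T_13,3=12×150917976+120543840=1931559552; T_13,4=12×105258076+150917976=1414014888; T_13,5=12×45995730+105258076=657206836
r14: T_14,4=13×1414014888+1931559552=20313753096; T_14,5=13×657206836+1414014888=9957703756
Read c(14,4) = 20313753096, c(14,5) = 9957703756.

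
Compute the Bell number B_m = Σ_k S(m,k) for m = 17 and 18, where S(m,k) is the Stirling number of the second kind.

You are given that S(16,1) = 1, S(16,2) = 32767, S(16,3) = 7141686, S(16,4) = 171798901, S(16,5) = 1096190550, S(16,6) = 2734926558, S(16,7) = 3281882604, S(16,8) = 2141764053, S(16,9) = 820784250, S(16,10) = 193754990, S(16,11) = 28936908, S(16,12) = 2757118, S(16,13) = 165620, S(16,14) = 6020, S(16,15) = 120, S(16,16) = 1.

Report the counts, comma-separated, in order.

82864869804, 682076806159

row 17: T[17][1]=1·1+0=1  T[17][2]=2·32767+1=65535  T[17][3]=3·7141686+32767=21457825  T[17][4]=4·171798901+7141686=694337290  T[17][5]=5·1096190550+171798901=5652751651  T[17][6]=6·2734926558+1096190550=17505749898  T[17][7]=7·3281882604+2734926558=25708104786  T[17][8]=8·2141764053+3281882604=20415995028  T[17][9]=9·820784250+2141764053=9528822303  T[17][10]=10·193754990+820784250=2758334150  T[17][11]=11·28936908+193754990=512060978  T[17][12]=12·2757118+28936908=62022324  T[17][13]=13·165620+2757118=4910178  T[17][14]=14·6020+165620=249900  T[17][15]=15·120+6020=7820  T[17][16]=16·1+120=136  T[17][17]=17·0+1=1
row 18: T[18][1]=1·1+0=1  T[18][2]=2·65535+1=131071  T[18][3]=3·21457825+65535=64439010  T[18][4]=4·694337290+21457825=2798806985  T[18][5]=5·5652751651+694337290=28958095545  T[18][6]=6·17505749898+5652751651=110687251039  T[18][7]=7·25708104786+17505749898=197462483400  T[18][8]=8·20415995028+25708104786=189036065010  T[18][9]=9·9528822303+20415995028=106175395755  T[18][10]=10·2758334150+9528822303=37112163803  T[18][11]=11·512060978+2758334150=8391004908  T[18][12]=12·62022324+512060978=1256328866  T[18][13]=13·4910178+62022324=125854638  T[18][14]=14·249900+4910178=8408778  T[18][15]=15·7820+249900=367200  T[18][16]=16·136+7820=9996  T[18][17]=17·1+136=153  T[18][18]=18·0+1=1
B_17 = ΣS(17,k) = 1+65535+21457825+694337290+5652751651+17505749898+25708104786+20415995028+9528822303+2758334150+512060978+62022324+4910178+249900+7820+136+1 = 82864869804
B_18 = ΣS(18,k) = 1+131071+64439010+2798806985+28958095545+110687251039+197462483400+189036065010+106175395755+37112163803+8391004908+1256328866+125854638+8408778+367200+9996+153+1 = 682076806159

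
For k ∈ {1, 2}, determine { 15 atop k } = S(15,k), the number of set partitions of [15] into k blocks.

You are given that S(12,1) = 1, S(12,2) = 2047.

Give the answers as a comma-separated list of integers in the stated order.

1, 16383

@13  (13,1):1·1+0→1, (13,2):2047·2+1→4095
@14  (14,1):1·1+0→1, (14,2):4095·2+1→8191
@15  (15,1):1·1+0→1, (15,2):8191·2+1→16383
Read S(15,1) = 1, S(15,2) = 16383.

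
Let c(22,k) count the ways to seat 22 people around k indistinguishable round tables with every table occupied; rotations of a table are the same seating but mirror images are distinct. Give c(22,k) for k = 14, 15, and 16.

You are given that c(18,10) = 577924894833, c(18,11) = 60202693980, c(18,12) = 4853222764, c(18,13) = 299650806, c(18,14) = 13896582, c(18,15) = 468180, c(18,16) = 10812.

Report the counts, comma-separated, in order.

27188611869881, 1599718388730, 75289668850

r19: T_19,11=18×60202693980+577924894833=1661573386473; T_19,12=18×4853222764+60202693980=147560703732; T_19,13=18×299650806+4853222764=10246937272; T_19,14=18×13896582+299650806=549789282; T_19,15=18×468180+13896582=22323822; T_19,16=18×10812+468180=662796
r20: T_20,12=19×147560703732+1661573386473=4465226757381; T_20,13=19×10246937272+147560703732=342252511900; T_20,14=19×549789282+10246937272=20692933630; T_20,15=19×22323822+549789282=973941900; T_20,16=19×662796+22323822=34916946
r21: T_21,13=20×342252511900+4465226757381=11310276995381; T_21,14=20×20692933630+342252511900=756111184500; T_21,15=20×973941900+20692933630=40171771630; T_21,16=20×34916946+973941900=1672280820
r22: T_22,14=21×756111184500+11310276995381=27188611869881; T_22,15=21×40171771630+756111184500=1599718388730; T_22,16=21×1672280820+40171771630=75289668850
Read c(22,14) = 27188611869881, c(22,15) = 1599718388730, c(22,16) = 75289668850.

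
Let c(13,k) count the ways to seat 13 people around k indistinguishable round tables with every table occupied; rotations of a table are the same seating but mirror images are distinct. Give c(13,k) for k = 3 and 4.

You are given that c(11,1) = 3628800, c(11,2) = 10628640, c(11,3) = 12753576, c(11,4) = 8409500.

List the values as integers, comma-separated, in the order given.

row 12: T[12][2]=11·10628640+3628800=120543840  T[12][3]=11·12753576+10628640=150917976  T[12][4]=11·8409500+12753576=105258076
row 13: T[13][3]=12·150917976+120543840=1931559552  T[13][4]=12·105258076+150917976=1414014888
Read c(13,3) = 1931559552, c(13,4) = 1414014888.

1931559552, 1414014888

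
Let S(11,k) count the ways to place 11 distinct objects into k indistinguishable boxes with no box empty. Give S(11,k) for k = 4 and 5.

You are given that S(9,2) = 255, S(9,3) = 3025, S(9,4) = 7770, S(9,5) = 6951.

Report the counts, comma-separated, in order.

r10: T_10,3=3×3025+255=9330; T_10,4=4×7770+3025=34105; T_10,5=5×6951+7770=42525
r11: T_11,4=4×34105+9330=145750; T_11,5=5×42525+34105=246730
Read S(11,4) = 145750, S(11,5) = 246730.

145750, 246730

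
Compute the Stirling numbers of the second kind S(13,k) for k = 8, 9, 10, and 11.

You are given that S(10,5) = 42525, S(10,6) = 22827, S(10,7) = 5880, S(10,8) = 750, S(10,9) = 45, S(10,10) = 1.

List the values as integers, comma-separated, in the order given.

[11] T[11,6]:6*22827+42525=179487 · T[11,7]:7*5880+22827=63987 · T[11,8]:8*750+5880=11880 · T[11,9]:9*45+750=1155 · T[11,10]:10*1+45=55 · T[11,11]:11*0+1=1
[12] T[12,7]:7*63987+179487=627396 · T[12,8]:8*11880+63987=159027 · T[12,9]:9*1155+11880=22275 · T[12,10]:10*55+1155=1705 · T[12,11]:11*1+55=66
[13] T[13,8]:8*159027+627396=1899612 · T[13,9]:9*22275+159027=359502 · T[13,10]:10*1705+22275=39325 · T[13,11]:11*66+1705=2431
Read S(13,8) = 1899612, S(13,9) = 359502, S(13,10) = 39325, S(13,11) = 2431.

1899612, 359502, 39325, 2431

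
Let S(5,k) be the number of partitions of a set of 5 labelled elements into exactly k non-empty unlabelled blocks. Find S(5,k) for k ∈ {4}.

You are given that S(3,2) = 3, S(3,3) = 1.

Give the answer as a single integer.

i=4: T(4,3)=3+3·1=6 | T(4,4)=1+4·0=1
i=5: T(5,4)=6+4·1=10
Read S(5,4) = 10.

10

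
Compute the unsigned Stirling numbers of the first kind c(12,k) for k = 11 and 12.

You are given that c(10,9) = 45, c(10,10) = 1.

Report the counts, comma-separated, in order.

66, 1

r11: T_11,10=10×1+45=55; T_11,11=10×0+1=1
r12: T_12,11=11×1+55=66; T_12,12=11×0+1=1
Read c(12,11) = 66, c(12,12) = 1.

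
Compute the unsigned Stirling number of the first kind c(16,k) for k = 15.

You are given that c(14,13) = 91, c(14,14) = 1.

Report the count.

row 15: T[15][14]=14·1+91=105  T[15][15]=14·0+1=1
row 16: T[16][15]=15·1+105=120
Read c(16,15) = 120.

120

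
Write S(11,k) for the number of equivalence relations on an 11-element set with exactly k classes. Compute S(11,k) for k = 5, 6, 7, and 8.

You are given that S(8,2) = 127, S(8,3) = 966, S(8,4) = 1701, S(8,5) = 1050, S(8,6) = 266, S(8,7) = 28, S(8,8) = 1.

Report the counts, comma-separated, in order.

246730, 179487, 63987, 11880

i=9: T(9,3)=127+3·966=3025 | T(9,4)=966+4·1701=7770 | T(9,5)=1701+5·1050=6951 | T(9,6)=1050+6·266=2646 | T(9,7)=266+7·28=462 | T(9,8)=28+8·1=36
i=10: T(10,4)=3025+4·7770=34105 | T(10,5)=7770+5·6951=42525 | T(10,6)=6951+6·2646=22827 | T(10,7)=2646+7·462=5880 | T(10,8)=462+8·36=750
i=11: T(11,5)=34105+5·42525=246730 | T(11,6)=42525+6·22827=179487 | T(11,7)=22827+7·5880=63987 | T(11,8)=5880+8·750=11880
Read S(11,5) = 246730, S(11,6) = 179487, S(11,7) = 63987, S(11,8) = 11880.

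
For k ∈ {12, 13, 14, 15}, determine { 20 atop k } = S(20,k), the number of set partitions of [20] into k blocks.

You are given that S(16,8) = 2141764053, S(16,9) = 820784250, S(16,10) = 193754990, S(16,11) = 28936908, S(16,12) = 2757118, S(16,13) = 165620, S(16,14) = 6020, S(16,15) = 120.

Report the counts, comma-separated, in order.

r17: T_17,9=9×820784250+2141764053=9528822303; T_17,10=10×193754990+820784250=2758334150; T_17,11=11×28936908+193754990=512060978; T_17,12=12×2757118+28936908=62022324; T_17,13=13×165620+2757118=4910178; T_17,14=14×6020+165620=249900; T_17,15=15×120+6020=7820
r18: T_18,10=10×2758334150+9528822303=37112163803; T_18,11=11×512060978+2758334150=8391004908; T_18,12=12×62022324+512060978=1256328866; T_18,13=13×4910178+62022324=125854638; T_18,14=14×249900+4910178=8408778; T_18,15=15×7820+249900=367200
r19: T_19,11=11×8391004908+37112163803=129413217791; T_19,12=12×1256328866+8391004908=23466951300; T_19,13=13×125854638+1256328866=2892439160; T_19,14=14×8408778+125854638=243577530; T_19,15=15×367200+8408778=13916778
r20: T_20,12=12×23466951300+129413217791=411016633391; T_20,13=13×2892439160+23466951300=61068660380; T_20,14=14×243577530+2892439160=6302524580; T_20,15=15×13916778+243577530=452329200
Read S(20,12) = 411016633391, S(20,13) = 61068660380, S(20,14) = 6302524580, S(20,15) = 452329200.

411016633391, 61068660380, 6302524580, 452329200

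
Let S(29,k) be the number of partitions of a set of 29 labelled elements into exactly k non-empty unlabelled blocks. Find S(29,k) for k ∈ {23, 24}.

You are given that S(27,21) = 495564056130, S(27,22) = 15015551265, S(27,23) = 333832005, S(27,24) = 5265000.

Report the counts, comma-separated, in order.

r28: T_28,22=22×15015551265+495564056130=825906183960; T_28,23=23×333832005+15015551265=22693687380; T_28,24=24×5265000+333832005=460192005
r29: T_29,23=23×22693687380+825906183960=1347860993700; T_29,24=24×460192005+22693687380=33738295500
Read S(29,23) = 1347860993700, S(29,24) = 33738295500.

1347860993700, 33738295500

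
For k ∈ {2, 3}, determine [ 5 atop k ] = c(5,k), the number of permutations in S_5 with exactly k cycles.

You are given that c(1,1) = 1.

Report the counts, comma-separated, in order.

row 2: T[2][1]=1·1+0=1  T[2][2]=1·0+1=1
row 3: T[3][1]=2·1+0=2  T[3][2]=2·1+1=3  T[3][3]=2·0+1=1
row 4: T[4][1]=3·2+0=6  T[4][2]=3·3+2=11  T[4][3]=3·1+3=6
row 5: T[5][2]=4·11+6=50  T[5][3]=4·6+11=35
Read c(5,2) = 50, c(5,3) = 35.

50, 35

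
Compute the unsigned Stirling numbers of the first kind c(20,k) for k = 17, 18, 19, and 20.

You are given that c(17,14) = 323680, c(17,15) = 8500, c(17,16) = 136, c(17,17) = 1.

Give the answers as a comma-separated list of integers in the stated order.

row 18: T[18][15]=17·8500+323680=468180  T[18][16]=17·136+8500=10812  T[18][17]=17·1+136=153  T[18][18]=17·0+1=1
row 19: T[19][16]=18·10812+468180=662796  T[19][17]=18·153+10812=13566  T[19][18]=18·1+153=171  T[19][19]=18·0+1=1
row 20: T[20][17]=19·13566+662796=920550  T[20][18]=19·171+13566=16815  T[20][19]=19·1+171=190  T[20][20]=19·0+1=1
Read c(20,17) = 920550, c(20,18) = 16815, c(20,19) = 190, c(20,20) = 1.

920550, 16815, 190, 1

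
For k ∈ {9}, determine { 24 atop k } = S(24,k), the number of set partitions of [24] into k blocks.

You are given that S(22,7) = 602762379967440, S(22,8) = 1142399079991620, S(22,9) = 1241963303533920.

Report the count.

@23  (23,8):1142399079991620·8+602762379967440→9741955019900400, (23,9):1241963303533920·9+1142399079991620→12320068811796900
@24  (24,9):12320068811796900·9+9741955019900400→120622574326072500
Read S(24,9) = 120622574326072500.

120622574326072500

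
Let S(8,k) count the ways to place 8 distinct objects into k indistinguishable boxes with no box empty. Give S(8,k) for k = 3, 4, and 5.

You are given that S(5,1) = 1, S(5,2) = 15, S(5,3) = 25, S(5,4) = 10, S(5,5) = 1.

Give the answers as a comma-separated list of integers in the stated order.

@6  (6,1):1·1+0→1, (6,2):15·2+1→31, (6,3):25·3+15→90, (6,4):10·4+25→65, (6,5):1·5+10→15
@7  (7,2):31·2+1→63, (7,3):90·3+31→301, (7,4):65·4+90→350, (7,5):15·5+65→140
@8  (8,3):301·3+63→966, (8,4):350·4+301→1701, (8,5):140·5+350→1050
Read S(8,3) = 966, S(8,4) = 1701, S(8,5) = 1050.

966, 1701, 1050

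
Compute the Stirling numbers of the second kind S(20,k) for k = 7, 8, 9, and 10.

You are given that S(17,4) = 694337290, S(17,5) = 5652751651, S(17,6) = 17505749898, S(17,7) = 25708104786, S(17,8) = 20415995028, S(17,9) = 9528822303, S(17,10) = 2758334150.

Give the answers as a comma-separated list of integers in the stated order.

row 18: T[18][5]=5·5652751651+694337290=28958095545  T[18][6]=6·17505749898+5652751651=110687251039  T[18][7]=7·25708104786+17505749898=197462483400  T[18][8]=8·20415995028+25708104786=189036065010  T[18][9]=9·9528822303+20415995028=106175395755  T[18][10]=10·2758334150+9528822303=37112163803
row 19: T[19][6]=6·110687251039+28958095545=693081601779  T[19][7]=7·197462483400+110687251039=1492924634839  T[19][8]=8·189036065010+197462483400=1709751003480  T[19][9]=9·106175395755+189036065010=1144614626805  T[19][10]=10·37112163803+106175395755=477297033785
row 20: T[20][7]=7·1492924634839+693081601779=11143554045652  T[20][8]=8·1709751003480+1492924634839=15170932662679  T[20][9]=9·1144614626805+1709751003480=12011282644725  T[20][10]=10·477297033785+1144614626805=5917584964655
Read S(20,7) = 11143554045652, S(20,8) = 15170932662679, S(20,9) = 12011282644725, S(20,10) = 5917584964655.

11143554045652, 15170932662679, 12011282644725, 5917584964655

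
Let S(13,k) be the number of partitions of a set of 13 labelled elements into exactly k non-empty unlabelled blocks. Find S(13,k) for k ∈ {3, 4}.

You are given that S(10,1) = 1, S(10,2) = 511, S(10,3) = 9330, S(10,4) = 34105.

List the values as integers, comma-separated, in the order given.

r11: T_11,1=1×1+0=1; T_11,2=2×511+1=1023; T_11,3=3×9330+511=28501; T_11,4=4×34105+9330=145750
r12: T_12,2=2×1023+1=2047; T_12,3=3×28501+1023=86526; T_12,4=4×145750+28501=611501
r13: T_13,3=3×86526+2047=261625; T_13,4=4×611501+86526=2532530
Read S(13,3) = 261625, S(13,4) = 2532530.

261625, 2532530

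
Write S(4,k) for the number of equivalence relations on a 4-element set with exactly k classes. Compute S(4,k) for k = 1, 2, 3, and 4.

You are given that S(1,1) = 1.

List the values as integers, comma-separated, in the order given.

1, 7, 6, 1

row 2: T[2][1]=1·1+0=1  T[2][2]=2·0+1=1
row 3: T[3][1]=1·1+0=1  T[3][2]=2·1+1=3  T[3][3]=3·0+1=1
row 4: T[4][1]=1·1+0=1  T[4][2]=2·3+1=7  T[4][3]=3·1+3=6  T[4][4]=4·0+1=1
Read S(4,1) = 1, S(4,2) = 7, S(4,3) = 6, S(4,4) = 1.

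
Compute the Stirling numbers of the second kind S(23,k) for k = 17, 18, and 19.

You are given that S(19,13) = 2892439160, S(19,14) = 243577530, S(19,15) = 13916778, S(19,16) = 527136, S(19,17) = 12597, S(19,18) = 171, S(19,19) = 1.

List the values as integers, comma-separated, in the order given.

@20  (20,14):243577530·14+2892439160→6302524580, (20,15):13916778·15+243577530→452329200, (20,16):527136·16+13916778→22350954, (20,17):12597·17+527136→741285, (20,18):171·18+12597→15675, (20,19):1·19+171→190
@21  (21,15):452329200·15+6302524580→13087462580, (21,16):22350954·16+452329200→809944464, (21,17):741285·17+22350954→34952799, (21,18):15675·18+741285→1023435, (21,19):190·19+15675→19285
@22  (22,16):809944464·16+13087462580→26046574004, (22,17):34952799·17+809944464→1404142047, (22,18):1023435·18+34952799→53374629, (22,19):19285·19+1023435→1389850
@23  (23,17):1404142047·17+26046574004→49916988803, (23,18):53374629·18+1404142047→2364885369, (23,19):1389850·19+53374629→79781779
Read S(23,17) = 49916988803, S(23,18) = 2364885369, S(23,19) = 79781779.

49916988803, 2364885369, 79781779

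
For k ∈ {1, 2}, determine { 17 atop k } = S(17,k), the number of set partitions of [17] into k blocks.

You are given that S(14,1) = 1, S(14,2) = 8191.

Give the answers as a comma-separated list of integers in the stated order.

1, 65535

[15] T[15,1]:1*1+0=1 · T[15,2]:2*8191+1=16383
[16] T[16,1]:1*1+0=1 · T[16,2]:2*16383+1=32767
[17] T[17,1]:1*1+0=1 · T[17,2]:2*32767+1=65535
Read S(17,1) = 1, S(17,2) = 65535.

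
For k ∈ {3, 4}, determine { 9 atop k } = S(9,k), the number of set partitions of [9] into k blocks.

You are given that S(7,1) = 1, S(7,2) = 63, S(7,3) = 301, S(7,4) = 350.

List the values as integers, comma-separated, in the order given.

@8  (8,2):63·2+1→127, (8,3):301·3+63→966, (8,4):350·4+301→1701
@9  (9,3):966·3+127→3025, (9,4):1701·4+966→7770
Read S(9,3) = 3025, S(9,4) = 7770.

3025, 7770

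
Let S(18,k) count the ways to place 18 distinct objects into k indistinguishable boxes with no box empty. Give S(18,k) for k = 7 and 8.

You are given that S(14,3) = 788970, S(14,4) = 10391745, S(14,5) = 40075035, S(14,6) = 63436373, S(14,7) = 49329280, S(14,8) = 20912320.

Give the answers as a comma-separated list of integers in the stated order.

r15: T_15,4=4×10391745+788970=42355950; T_15,5=5×40075035+10391745=210766920; T_15,6=6×63436373+40075035=420693273; T_15,7=7×49329280+63436373=408741333; T_15,8=8×20912320+49329280=216627840
r16: T_16,5=5×210766920+42355950=1096190550; T_16,6=6×420693273+210766920=2734926558; T_16,7=7×408741333+420693273=3281882604; T_16,8=8×216627840+408741333=2141764053
r17: T_17,6=6×2734926558+1096190550=17505749898; T_17,7=7×3281882604+2734926558=25708104786; T_17,8=8×2141764053+3281882604=20415995028
r18: T_18,7=7×25708104786+17505749898=197462483400; T_18,8=8×20415995028+25708104786=189036065010
Read S(18,7) = 197462483400, S(18,8) = 189036065010.

197462483400, 189036065010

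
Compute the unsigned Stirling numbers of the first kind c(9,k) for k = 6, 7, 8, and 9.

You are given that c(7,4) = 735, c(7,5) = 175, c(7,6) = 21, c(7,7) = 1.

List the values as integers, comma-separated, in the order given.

4536, 546, 36, 1

[8] T[8,5]:7*175+735=1960 · T[8,6]:7*21+175=322 · T[8,7]:7*1+21=28 · T[8,8]:7*0+1=1
[9] T[9,6]:8*322+1960=4536 · T[9,7]:8*28+322=546 · T[9,8]:8*1+28=36 · T[9,9]:8*0+1=1
Read c(9,6) = 4536, c(9,7) = 546, c(9,8) = 36, c(9,9) = 1.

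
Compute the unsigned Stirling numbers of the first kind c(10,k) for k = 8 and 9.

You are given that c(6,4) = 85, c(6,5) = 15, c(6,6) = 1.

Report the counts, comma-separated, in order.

870, 45

[7] T[7,5]:6*15+85=175 · T[7,6]:6*1+15=21 · T[7,7]:6*0+1=1
[8] T[8,6]:7*21+175=322 · T[8,7]:7*1+21=28 · T[8,8]:7*0+1=1
[9] T[9,7]:8*28+322=546 · T[9,8]:8*1+28=36 · T[9,9]:8*0+1=1
[10] T[10,8]:9*36+546=870 · T[10,9]:9*1+36=45
Read c(10,8) = 870, c(10,9) = 45.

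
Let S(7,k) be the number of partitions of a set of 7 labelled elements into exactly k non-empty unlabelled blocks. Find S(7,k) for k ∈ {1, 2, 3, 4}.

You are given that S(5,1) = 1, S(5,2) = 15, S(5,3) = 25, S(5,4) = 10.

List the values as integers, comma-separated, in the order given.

@6  (6,1):1·1+0→1, (6,2):15·2+1→31, (6,3):25·3+15→90, (6,4):10·4+25→65
@7  (7,1):1·1+0→1, (7,2):31·2+1→63, (7,3):90·3+31→301, (7,4):65·4+90→350
Read S(7,1) = 1, S(7,2) = 63, S(7,3) = 301, S(7,4) = 350.

1, 63, 301, 350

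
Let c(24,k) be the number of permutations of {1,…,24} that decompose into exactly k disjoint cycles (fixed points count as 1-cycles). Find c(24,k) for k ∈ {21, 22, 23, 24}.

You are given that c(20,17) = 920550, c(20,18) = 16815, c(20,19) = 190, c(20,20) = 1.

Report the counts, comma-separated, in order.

2932776, 35926, 276, 1

[21] T[21,18]:20*16815+920550=1256850 · T[21,19]:20*190+16815=20615 · T[21,20]:20*1+190=210 · T[21,21]:20*0+1=1
[22] T[22,19]:21*20615+1256850=1689765 · T[22,20]:21*210+20615=25025 · T[22,21]:21*1+210=231 · T[22,22]:21*0+1=1
[23] T[23,20]:22*25025+1689765=2240315 · T[23,21]:22*231+25025=30107 · T[23,22]:22*1+231=253 · T[23,23]:22*0+1=1
[24] T[24,21]:23*30107+2240315=2932776 · T[24,22]:23*253+30107=35926 · T[24,23]:23*1+253=276 · T[24,24]:23*0+1=1
Read c(24,21) = 2932776, c(24,22) = 35926, c(24,23) = 276, c(24,24) = 1.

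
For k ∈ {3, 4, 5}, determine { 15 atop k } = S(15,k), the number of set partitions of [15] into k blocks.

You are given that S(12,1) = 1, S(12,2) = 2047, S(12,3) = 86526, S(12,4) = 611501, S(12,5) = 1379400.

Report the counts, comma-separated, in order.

[13] T[13,1]:1*1+0=1 · T[13,2]:2*2047+1=4095 · T[13,3]:3*86526+2047=261625 · T[13,4]:4*611501+86526=2532530 · T[13,5]:5*1379400+611501=7508501
[14] T[14,2]:2*4095+1=8191 · T[14,3]:3*261625+4095=788970 · T[14,4]:4*2532530+261625=10391745 · T[14,5]:5*7508501+2532530=40075035
[15] T[15,3]:3*788970+8191=2375101 · T[15,4]:4*10391745+788970=42355950 · T[15,5]:5*40075035+10391745=210766920
Read S(15,3) = 2375101, S(15,4) = 42355950, S(15,5) = 210766920.

2375101, 42355950, 210766920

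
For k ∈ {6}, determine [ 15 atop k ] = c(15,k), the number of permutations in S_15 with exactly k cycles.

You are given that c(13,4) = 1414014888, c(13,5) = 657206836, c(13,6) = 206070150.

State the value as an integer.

i=14: T(14,5)=1414014888+13·657206836=9957703756 | T(14,6)=657206836+13·206070150=3336118786
i=15: T(15,6)=9957703756+14·3336118786=56663366760
Read c(15,6) = 56663366760.

56663366760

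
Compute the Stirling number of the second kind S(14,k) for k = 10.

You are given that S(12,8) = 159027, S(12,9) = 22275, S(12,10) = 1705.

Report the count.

752752

[13] T[13,9]:9*22275+159027=359502 · T[13,10]:10*1705+22275=39325
[14] T[14,10]:10*39325+359502=752752
Read S(14,10) = 752752.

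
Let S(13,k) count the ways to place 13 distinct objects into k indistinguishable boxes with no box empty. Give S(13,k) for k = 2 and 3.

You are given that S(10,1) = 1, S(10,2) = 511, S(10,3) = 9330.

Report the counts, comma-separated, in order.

[11] T[11,1]:1*1+0=1 · T[11,2]:2*511+1=1023 · T[11,3]:3*9330+511=28501
[12] T[12,1]:1*1+0=1 · T[12,2]:2*1023+1=2047 · T[12,3]:3*28501+1023=86526
[13] T[13,2]:2*2047+1=4095 · T[13,3]:3*86526+2047=261625
Read S(13,2) = 4095, S(13,3) = 261625.

4095, 261625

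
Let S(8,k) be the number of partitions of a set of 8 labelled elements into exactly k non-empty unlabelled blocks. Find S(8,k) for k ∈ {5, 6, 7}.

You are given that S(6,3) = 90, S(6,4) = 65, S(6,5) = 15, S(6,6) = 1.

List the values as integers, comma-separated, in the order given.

1050, 266, 28

i=7: T(7,4)=90+4·65=350 | T(7,5)=65+5·15=140 | T(7,6)=15+6·1=21 | T(7,7)=1+7·0=1
i=8: T(8,5)=350+5·140=1050 | T(8,6)=140+6·21=266 | T(8,7)=21+7·1=28
Read S(8,5) = 1050, S(8,6) = 266, S(8,7) = 28.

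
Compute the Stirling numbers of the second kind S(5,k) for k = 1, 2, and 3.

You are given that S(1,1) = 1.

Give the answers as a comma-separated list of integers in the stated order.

1, 15, 25

r2: T_2,1=1×1+0=1; T_2,2=2×0+1=1
r3: T_3,1=1×1+0=1; T_3,2=2×1+1=3; T_3,3=3×0+1=1
r4: T_4,1=1×1+0=1; T_4,2=2×3+1=7; T_4,3=3×1+3=6
r5: T_5,1=1×1+0=1; T_5,2=2×7+1=15; T_5,3=3×6+7=25
Read S(5,1) = 1, S(5,2) = 15, S(5,3) = 25.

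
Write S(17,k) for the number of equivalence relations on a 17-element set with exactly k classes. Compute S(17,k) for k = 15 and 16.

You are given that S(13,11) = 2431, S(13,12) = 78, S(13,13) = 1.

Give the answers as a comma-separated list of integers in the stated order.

7820, 136

[14] T[14,12]:12*78+2431=3367 · T[14,13]:13*1+78=91 · T[14,14]:14*0+1=1
[15] T[15,13]:13*91+3367=4550 · T[15,14]:14*1+91=105 · T[15,15]:15*0+1=1
[16] T[16,14]:14*105+4550=6020 · T[16,15]:15*1+105=120 · T[16,16]:16*0+1=1
[17] T[17,15]:15*120+6020=7820 · T[17,16]:16*1+120=136
Read S(17,15) = 7820, S(17,16) = 136.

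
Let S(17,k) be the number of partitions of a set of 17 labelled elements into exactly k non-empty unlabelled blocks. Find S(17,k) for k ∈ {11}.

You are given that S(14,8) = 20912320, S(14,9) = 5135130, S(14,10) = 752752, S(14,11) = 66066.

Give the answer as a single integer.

512060978

row 15: T[15][9]=9·5135130+20912320=67128490  T[15][10]=10·752752+5135130=12662650  T[15][11]=11·66066+752752=1479478
row 16: T[16][10]=10·12662650+67128490=193754990  T[16][11]=11·1479478+12662650=28936908
row 17: T[17][11]=11·28936908+193754990=512060978
Read S(17,11) = 512060978.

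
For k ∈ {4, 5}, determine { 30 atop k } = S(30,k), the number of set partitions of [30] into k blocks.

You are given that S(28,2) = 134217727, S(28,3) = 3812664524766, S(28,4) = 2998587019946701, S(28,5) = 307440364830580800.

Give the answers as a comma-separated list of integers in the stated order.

48004081105038305, 7713000216608565075

r29: T_29,3=3×3812664524766+134217727=11438127792025; T_29,4=4×2998587019946701+3812664524766=11998160744311570; T_29,5=5×307440364830580800+2998587019946701=1540200411172850701
r30: T_30,4=4×11998160744311570+11438127792025=48004081105038305; T_30,5=5×1540200411172850701+11998160744311570=7713000216608565075
Read S(30,4) = 48004081105038305, S(30,5) = 7713000216608565075.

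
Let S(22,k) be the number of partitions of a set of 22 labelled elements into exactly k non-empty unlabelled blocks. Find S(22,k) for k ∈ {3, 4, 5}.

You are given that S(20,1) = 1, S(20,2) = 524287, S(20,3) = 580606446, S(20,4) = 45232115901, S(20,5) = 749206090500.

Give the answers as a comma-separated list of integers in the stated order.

[21] T[21,2]:2*524287+1=1048575 · T[21,3]:3*580606446+524287=1742343625 · T[21,4]:4*45232115901+580606446=181509070050 · T[21,5]:5*749206090500+45232115901=3791262568401
[22] T[22,3]:3*1742343625+1048575=5228079450 · T[22,4]:4*181509070050+1742343625=727778623825 · T[22,5]:5*3791262568401+181509070050=19137821912055
Read S(22,3) = 5228079450, S(22,4) = 727778623825, S(22,5) = 19137821912055.

5228079450, 727778623825, 19137821912055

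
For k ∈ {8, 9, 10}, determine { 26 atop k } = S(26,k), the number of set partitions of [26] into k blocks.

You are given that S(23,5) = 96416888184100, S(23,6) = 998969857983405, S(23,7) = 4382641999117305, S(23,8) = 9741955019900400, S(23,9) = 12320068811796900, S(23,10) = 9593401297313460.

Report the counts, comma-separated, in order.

5749622251945664950, 11201516780955125625, 13199555372846848005

i=24: T(24,6)=96416888184100+6·998969857983405=6090236036084530 | T(24,7)=998969857983405+7·4382641999117305=31677463851804540 | T(24,8)=4382641999117305+8·9741955019900400=82318282158320505 | T(24,9)=9741955019900400+9·12320068811796900=120622574326072500 | T(24,10)=12320068811796900+10·9593401297313460=108254081784931500
i=25: T(25,7)=6090236036084530+7·31677463851804540=227832482998716310 | T(25,8)=31677463851804540+8·82318282158320505=690223721118368580 | T(25,9)=82318282158320505+9·120622574326072500=1167921451092973005 | T(25,10)=120622574326072500+10·108254081784931500=1203163392175387500
i=26: T(26,8)=227832482998716310+8·690223721118368580=5749622251945664950 | T(26,9)=690223721118368580+9·1167921451092973005=11201516780955125625 | T(26,10)=1167921451092973005+10·1203163392175387500=13199555372846848005
Read S(26,8) = 5749622251945664950, S(26,9) = 11201516780955125625, S(26,10) = 13199555372846848005.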